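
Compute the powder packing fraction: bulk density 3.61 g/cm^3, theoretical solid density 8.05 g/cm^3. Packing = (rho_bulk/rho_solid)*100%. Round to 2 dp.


Packing = (3.61/8.05)*100 = 44.84 %


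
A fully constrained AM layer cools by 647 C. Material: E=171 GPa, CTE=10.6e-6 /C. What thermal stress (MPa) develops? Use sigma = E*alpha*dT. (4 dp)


sigma = 171*1000 * 10.6e-6 * 647 = 1172.7522 MPa


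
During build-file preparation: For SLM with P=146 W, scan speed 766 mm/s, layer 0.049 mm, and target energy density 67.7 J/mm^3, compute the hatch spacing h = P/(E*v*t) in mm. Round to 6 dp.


h = 146 / (67.7*766*0.049) = 0.057457 mm


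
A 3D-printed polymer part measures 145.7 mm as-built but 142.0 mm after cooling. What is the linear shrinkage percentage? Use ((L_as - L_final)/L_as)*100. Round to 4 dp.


Shrinkage = ((145.7-142.0)/145.7)*100 = 2.5395 %


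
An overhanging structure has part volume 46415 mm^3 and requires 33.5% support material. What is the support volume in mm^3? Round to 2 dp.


V_support = 46415 * 0.335 = 15549.03 mm^3


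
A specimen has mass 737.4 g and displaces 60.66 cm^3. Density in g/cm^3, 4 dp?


rho = 737.4 / 60.66 = 12.1563 g/cm^3


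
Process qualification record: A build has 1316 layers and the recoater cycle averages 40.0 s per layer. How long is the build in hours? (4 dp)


t = 1316 * 40.0 / 3600 = 14.6222 hrs


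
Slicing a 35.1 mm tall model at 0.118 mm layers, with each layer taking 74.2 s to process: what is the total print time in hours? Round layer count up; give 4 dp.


Layers = ceil(35.1/0.118) = 298
t = 298 * 74.2 / 3600 = 6.1421 hrs


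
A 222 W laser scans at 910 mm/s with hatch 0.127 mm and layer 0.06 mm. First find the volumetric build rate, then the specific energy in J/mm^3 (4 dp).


Build rate = 910 * 0.127 * 0.06 = 6.9342 mm^3/s
SE = 222 / 6.9342 = 32.0152 J/mm^3


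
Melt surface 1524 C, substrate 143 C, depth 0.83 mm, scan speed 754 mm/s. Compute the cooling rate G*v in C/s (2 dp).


G = (1524-143)/0.83 = 1663.85542169 C/mm
CR = 1663.85542169 * 754 = 1254546.99 C/s


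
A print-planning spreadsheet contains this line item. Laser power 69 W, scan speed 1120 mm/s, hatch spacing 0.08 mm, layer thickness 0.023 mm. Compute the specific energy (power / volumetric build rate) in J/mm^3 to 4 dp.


Build rate = 1120 * 0.08 * 0.023 = 2.0608 mm^3/s
SE = 69 / 2.0608 = 33.4821 J/mm^3


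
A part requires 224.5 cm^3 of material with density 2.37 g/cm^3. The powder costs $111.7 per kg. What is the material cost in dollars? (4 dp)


Mass = 224.5*2.37/1000 = 0.532065 kg
Cost = 0.532065 * 111.7 = 59.4317 $


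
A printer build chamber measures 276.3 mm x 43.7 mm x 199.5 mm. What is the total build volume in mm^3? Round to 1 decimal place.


V = 276.3 * 43.7 * 199.5 = 2408824.8 mm^3


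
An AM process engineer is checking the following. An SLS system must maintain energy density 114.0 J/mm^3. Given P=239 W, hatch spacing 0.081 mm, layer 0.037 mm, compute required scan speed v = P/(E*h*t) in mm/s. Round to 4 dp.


v = 239 / (114.0*0.081*0.037) = 699.5299 mm/s


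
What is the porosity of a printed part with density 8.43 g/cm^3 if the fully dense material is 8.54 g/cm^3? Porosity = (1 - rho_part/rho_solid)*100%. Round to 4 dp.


Porosity = (1-8.43/8.54)*100 = 1.2881 %


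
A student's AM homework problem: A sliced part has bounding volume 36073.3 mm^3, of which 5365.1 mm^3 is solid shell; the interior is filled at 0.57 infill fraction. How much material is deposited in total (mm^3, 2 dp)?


V_infill = (36073.3 - 5365.1) * 0.57 = 17503.67
V_total = 5365.1 + 17503.67 = 22868.77 mm^3


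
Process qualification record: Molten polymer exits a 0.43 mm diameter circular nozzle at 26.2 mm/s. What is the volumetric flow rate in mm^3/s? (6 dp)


A = pi*(0.43/2)^2 = 0.14522012 mm^2
Q = 0.14522012 * 26.2 = 3.804767 mm^3/s


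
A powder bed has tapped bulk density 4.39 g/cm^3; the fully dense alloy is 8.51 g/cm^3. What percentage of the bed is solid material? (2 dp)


Packing = (4.39/8.51)*100 = 51.59 %


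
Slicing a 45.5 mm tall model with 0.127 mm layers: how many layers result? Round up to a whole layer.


Layers = ceil(45.5/0.127) = 359


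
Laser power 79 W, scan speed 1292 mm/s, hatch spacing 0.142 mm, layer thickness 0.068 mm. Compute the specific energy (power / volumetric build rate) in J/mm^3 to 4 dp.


Build rate = 1292 * 0.142 * 0.068 = 12.475552 mm^3/s
SE = 79 / 12.475552 = 6.3324 J/mm^3


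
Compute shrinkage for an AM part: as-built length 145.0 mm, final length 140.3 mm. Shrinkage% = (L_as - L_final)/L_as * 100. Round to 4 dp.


Shrinkage = ((145.0-140.3)/145.0)*100 = 3.2414 %


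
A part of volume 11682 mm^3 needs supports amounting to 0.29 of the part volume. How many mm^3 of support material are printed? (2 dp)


V_support = 11682 * 0.29 = 3387.78 mm^3


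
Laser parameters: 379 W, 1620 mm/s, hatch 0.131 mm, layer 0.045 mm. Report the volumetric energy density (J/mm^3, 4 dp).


E = 379 / (1620*0.131*0.045) = 39.6863 J/mm^3


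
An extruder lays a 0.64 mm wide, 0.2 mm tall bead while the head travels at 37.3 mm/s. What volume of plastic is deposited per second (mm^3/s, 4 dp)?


Rate = 0.64 * 0.2 * 37.3 = 4.7744 mm^3/s


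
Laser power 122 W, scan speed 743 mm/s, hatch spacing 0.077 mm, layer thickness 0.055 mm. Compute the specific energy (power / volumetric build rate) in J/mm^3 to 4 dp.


Build rate = 743 * 0.077 * 0.055 = 3.146605 mm^3/s
SE = 122 / 3.146605 = 38.7719 J/mm^3


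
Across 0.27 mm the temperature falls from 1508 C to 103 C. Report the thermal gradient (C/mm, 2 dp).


G = (1508-103)/0.27 = 5203.7 C/mm


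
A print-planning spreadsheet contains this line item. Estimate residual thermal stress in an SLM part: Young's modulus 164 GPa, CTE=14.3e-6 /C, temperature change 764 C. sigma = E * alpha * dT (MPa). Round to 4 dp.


sigma = 164*1000 * 14.3e-6 * 764 = 1791.7328 MPa


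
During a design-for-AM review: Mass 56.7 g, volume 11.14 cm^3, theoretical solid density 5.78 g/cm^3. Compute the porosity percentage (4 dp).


rho_part = 56.7 / 11.14 = 5.08976661 g/cm^3
Porosity = (1 - 5.08976661/5.78)*100 = 11.9418 %


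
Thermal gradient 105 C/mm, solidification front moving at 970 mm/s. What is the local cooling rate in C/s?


CR = 105 * 970 = 101850 C/s


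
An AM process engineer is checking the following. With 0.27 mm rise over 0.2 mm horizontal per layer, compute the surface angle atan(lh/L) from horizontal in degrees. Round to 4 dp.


angle = atan(0.27/0.2) = 53.4711 degrees


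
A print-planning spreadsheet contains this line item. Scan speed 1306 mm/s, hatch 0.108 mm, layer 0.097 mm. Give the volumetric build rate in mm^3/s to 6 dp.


Rate = 1306 * 0.108 * 0.097 = 13.681656 mm^3/s


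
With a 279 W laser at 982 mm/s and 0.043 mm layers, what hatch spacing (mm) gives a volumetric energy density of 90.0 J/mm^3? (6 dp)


h = 279 / (90.0*982*0.043) = 0.073414 mm


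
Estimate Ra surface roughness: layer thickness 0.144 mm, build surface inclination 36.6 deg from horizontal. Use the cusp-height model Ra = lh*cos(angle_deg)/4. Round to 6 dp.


Ra = 0.144 * cos(36.6) / 4 = 0.028901 mm


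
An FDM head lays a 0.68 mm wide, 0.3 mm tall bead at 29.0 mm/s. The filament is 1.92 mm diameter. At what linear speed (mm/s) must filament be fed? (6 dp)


Q = 0.68 * 0.3 * 29.0 = 5.916 mm^3/s
A_fil = pi*(1.92/2)^2 = 2.89529179 mm^2
v_feed = 5.916 / 2.89529179 = 2.043317 mm/s


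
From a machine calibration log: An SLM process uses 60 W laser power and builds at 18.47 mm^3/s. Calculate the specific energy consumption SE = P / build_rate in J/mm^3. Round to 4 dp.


SE = 60 / 18.47 = 3.2485 J/mm^3


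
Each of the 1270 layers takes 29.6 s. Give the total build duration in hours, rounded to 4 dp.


t = 1270 * 29.6 / 3600 = 10.4422 hrs


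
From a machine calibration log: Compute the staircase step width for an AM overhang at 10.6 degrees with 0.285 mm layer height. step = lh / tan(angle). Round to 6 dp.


step = 0.285 / tan(10.6) = 1.522884 mm


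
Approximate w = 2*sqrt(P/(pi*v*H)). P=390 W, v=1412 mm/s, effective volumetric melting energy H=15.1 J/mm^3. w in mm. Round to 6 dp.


w = 2*sqrt(390/(pi*1412*15.1)) = 0.152609 mm


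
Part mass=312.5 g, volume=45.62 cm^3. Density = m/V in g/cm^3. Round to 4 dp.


rho = 312.5 / 45.62 = 6.8501 g/cm^3


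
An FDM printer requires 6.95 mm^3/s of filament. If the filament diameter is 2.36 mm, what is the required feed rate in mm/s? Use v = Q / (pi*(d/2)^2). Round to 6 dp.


A = pi*(2.36/2)^2 = 4.374354
v = 6.95 / 4.374354 = 1.588806 mm/s


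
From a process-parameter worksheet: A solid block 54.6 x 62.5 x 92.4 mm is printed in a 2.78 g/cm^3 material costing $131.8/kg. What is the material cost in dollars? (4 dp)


V = 54.6 * 62.5 * 92.4 = 315315.0 mm^3 = 315.315 cm^3
Mass = 315.315 * 2.78 / 1000 = 0.8765757 kg
Cost = 0.8765757 * 131.8 = 115.5327 $


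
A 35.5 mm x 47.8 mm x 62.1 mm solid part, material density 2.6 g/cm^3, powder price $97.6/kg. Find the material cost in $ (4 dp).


V = 35.5 * 47.8 * 62.1 = 105377.49 mm^3 = 105.37749 cm^3
Mass = 105.37749 * 2.6 / 1000 = 0.27398147 kg
Cost = 0.27398147 * 97.6 = 26.7406 $


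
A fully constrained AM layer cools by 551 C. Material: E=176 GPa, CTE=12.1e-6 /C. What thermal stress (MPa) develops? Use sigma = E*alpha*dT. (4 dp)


sigma = 176*1000 * 12.1e-6 * 551 = 1173.4096 MPa


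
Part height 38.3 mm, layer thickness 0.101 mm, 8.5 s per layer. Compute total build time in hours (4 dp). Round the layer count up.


Layers = ceil(38.3/0.101) = 380
t = 380 * 8.5 / 3600 = 0.8972 hrs


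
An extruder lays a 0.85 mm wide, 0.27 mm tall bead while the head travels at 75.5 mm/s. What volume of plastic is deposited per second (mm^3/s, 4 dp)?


Rate = 0.85 * 0.27 * 75.5 = 17.3273 mm^3/s


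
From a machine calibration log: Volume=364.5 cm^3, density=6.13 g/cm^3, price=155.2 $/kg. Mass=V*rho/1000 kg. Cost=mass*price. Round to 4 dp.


Mass = 364.5*6.13/1000 = 2.234385 kg
Cost = 2.234385 * 155.2 = 346.7766 $


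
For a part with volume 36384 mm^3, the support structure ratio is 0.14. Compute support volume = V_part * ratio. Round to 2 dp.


V_support = 36384 * 0.14 = 5093.76 mm^3


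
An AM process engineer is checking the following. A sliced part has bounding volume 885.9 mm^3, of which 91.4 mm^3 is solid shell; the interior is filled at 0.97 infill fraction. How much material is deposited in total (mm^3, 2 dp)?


V_infill = (885.9 - 91.4) * 0.97 = 770.67
V_total = 91.4 + 770.67 = 862.07 mm^3


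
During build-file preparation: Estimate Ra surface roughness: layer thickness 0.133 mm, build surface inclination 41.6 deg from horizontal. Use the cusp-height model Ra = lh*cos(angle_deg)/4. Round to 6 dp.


Ra = 0.133 * cos(41.6) / 4 = 0.024864 mm


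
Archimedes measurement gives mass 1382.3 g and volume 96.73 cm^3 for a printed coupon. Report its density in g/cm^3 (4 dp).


rho = 1382.3 / 96.73 = 14.2903 g/cm^3


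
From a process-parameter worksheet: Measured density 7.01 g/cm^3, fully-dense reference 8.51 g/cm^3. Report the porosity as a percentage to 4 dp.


Porosity = (1-7.01/8.51)*100 = 17.6263 %


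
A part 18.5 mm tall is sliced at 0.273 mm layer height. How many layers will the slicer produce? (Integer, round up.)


Layers = ceil(18.5/0.273) = 68


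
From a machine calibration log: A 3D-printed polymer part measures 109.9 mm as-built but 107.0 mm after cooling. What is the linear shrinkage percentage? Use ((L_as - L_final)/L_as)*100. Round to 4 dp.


Shrinkage = ((109.9-107.0)/109.9)*100 = 2.6388 %


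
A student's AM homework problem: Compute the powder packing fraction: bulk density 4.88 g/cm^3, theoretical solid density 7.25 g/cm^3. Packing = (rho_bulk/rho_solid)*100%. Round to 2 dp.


Packing = (4.88/7.25)*100 = 67.31 %


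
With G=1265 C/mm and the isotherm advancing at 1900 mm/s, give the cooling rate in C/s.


CR = 1265 * 1900 = 2403500 C/s


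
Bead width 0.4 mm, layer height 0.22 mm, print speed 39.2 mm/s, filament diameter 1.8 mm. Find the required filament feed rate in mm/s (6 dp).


Q = 0.4 * 0.22 * 39.2 = 3.4496 mm^3/s
A_fil = pi*(1.8/2)^2 = 2.54469005 mm^2
v_feed = 3.4496 / 2.54469005 = 1.355607 mm/s


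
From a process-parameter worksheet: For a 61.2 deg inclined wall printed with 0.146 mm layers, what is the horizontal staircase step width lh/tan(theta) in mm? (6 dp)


step = 0.146 / tan(61.2) = 0.080264 mm


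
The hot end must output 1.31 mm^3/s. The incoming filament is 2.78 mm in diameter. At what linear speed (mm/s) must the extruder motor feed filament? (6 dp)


A = pi*(2.78/2)^2 = 6.069871
v = 1.31 / 6.069871 = 0.21582 mm/s


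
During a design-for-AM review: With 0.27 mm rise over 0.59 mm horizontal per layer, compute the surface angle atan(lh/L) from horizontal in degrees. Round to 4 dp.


angle = atan(0.27/0.59) = 24.5901 degrees


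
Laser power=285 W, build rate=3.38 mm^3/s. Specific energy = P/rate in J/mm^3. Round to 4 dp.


SE = 285 / 3.38 = 84.3195 J/mm^3


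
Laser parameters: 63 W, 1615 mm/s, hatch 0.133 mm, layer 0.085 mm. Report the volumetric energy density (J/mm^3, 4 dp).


E = 63 / (1615*0.133*0.085) = 3.4506 J/mm^3


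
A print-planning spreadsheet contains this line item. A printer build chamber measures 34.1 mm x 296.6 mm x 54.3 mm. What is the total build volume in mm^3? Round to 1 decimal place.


V = 34.1 * 296.6 * 54.3 = 549193.5 mm^3


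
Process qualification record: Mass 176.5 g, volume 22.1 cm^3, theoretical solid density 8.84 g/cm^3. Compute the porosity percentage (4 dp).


rho_part = 176.5 / 22.1 = 7.98642534 g/cm^3
Porosity = (1 - 7.98642534/8.84)*100 = 9.6558 %


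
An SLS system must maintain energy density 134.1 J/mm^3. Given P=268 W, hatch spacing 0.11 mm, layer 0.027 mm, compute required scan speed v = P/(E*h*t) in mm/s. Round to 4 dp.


v = 268 / (134.1*0.11*0.027) = 672.8985 mm/s


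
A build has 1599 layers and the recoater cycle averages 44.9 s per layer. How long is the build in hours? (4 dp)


t = 1599 * 44.9 / 3600 = 19.9431 hrs


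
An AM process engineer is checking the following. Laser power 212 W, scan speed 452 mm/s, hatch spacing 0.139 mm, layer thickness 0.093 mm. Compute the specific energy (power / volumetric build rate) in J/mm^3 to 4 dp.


Build rate = 452 * 0.139 * 0.093 = 5.843004 mm^3/s
SE = 212 / 5.843004 = 36.2827 J/mm^3


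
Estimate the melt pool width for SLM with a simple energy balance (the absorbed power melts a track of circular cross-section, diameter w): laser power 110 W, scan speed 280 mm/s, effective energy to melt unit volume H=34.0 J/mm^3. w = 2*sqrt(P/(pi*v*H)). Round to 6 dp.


w = 2*sqrt(110/(pi*280*34.0)) = 0.121292 mm


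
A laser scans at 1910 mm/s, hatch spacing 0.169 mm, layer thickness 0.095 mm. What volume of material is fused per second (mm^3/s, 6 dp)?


Rate = 1910 * 0.169 * 0.095 = 30.66505 mm^3/s


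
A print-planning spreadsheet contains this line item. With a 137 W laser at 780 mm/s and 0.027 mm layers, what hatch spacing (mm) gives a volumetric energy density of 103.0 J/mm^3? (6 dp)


h = 137 / (103.0*780*0.027) = 0.063158 mm


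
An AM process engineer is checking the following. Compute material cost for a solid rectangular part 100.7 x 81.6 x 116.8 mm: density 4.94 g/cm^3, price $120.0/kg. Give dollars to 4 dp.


V = 100.7 * 81.6 * 116.8 = 959759.616 mm^3 = 959.759616 cm^3
Mass = 959.759616 * 4.94 / 1000 = 4.7412125 kg
Cost = 4.7412125 * 120.0 = 568.9455 $


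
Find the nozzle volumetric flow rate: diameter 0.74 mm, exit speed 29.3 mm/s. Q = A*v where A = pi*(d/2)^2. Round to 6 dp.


A = pi*(0.74/2)^2 = 0.43008403 mm^2
Q = 0.43008403 * 29.3 = 12.601462 mm^3/s


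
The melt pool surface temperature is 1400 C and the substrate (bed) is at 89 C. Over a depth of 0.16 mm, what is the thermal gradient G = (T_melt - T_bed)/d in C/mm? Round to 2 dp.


G = (1400-89)/0.16 = 8193.75 C/mm


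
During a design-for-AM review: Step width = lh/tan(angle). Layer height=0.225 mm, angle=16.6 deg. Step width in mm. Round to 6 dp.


step = 0.225 / tan(16.6) = 0.754747 mm


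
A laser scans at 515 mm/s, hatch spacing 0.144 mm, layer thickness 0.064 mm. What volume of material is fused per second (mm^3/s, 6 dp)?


Rate = 515 * 0.144 * 0.064 = 4.74624 mm^3/s


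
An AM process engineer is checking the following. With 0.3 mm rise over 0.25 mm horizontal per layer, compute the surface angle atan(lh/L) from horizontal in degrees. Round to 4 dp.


angle = atan(0.3/0.25) = 50.1944 degrees


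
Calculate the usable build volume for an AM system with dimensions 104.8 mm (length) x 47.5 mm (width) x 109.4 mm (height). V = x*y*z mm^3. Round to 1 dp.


V = 104.8 * 47.5 * 109.4 = 544593.2 mm^3


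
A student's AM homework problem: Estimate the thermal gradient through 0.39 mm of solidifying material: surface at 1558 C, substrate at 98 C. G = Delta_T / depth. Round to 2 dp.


G = (1558-98)/0.39 = 3743.59 C/mm


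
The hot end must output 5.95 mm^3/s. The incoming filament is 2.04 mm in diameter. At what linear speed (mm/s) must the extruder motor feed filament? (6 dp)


A = pi*(2.04/2)^2 = 3.268513
v = 5.95 / 3.268513 = 1.8204 mm/s


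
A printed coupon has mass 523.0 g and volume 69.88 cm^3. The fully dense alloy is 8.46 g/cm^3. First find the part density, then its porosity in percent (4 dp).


rho_part = 523.0 / 69.88 = 7.48425873 g/cm^3
Porosity = (1 - 7.48425873/8.46)*100 = 11.5336 %


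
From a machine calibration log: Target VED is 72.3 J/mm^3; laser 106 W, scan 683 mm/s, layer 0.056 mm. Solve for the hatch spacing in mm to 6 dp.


h = 106 / (72.3*683*0.056) = 0.038332 mm


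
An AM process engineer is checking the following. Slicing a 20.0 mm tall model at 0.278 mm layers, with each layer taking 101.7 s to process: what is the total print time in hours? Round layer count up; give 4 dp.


Layers = ceil(20.0/0.278) = 72
t = 72 * 101.7 / 3600 = 2.034 hrs


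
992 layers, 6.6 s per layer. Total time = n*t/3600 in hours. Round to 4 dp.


t = 992 * 6.6 / 3600 = 1.8187 hrs


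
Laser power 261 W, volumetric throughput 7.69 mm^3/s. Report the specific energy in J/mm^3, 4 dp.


SE = 261 / 7.69 = 33.9402 J/mm^3


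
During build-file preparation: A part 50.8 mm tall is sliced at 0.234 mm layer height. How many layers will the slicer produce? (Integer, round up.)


Layers = ceil(50.8/0.234) = 218


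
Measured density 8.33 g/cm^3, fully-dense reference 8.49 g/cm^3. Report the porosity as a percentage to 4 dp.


Porosity = (1-8.33/8.49)*100 = 1.8846 %


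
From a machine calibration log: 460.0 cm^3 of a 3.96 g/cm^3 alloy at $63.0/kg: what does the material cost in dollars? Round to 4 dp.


Mass = 460.0*3.96/1000 = 1.8216 kg
Cost = 1.8216 * 63.0 = 114.7608 $


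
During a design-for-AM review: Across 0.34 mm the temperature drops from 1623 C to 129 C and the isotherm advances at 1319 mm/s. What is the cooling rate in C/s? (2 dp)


G = (1623-129)/0.34 = 4394.11764706 C/mm
CR = 4394.11764706 * 1319 = 5795841.18 C/s


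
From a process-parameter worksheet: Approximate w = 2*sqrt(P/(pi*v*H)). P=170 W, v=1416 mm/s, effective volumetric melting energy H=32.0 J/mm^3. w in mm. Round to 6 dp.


w = 2*sqrt(170/(pi*1416*32.0)) = 0.069115 mm


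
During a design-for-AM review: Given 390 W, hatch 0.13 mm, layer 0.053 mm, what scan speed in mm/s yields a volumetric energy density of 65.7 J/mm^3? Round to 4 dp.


v = 390 / (65.7*0.13*0.053) = 861.5491 mm/s


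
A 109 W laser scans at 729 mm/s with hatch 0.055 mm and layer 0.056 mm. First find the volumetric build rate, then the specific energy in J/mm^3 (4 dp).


Build rate = 729 * 0.055 * 0.056 = 2.24532 mm^3/s
SE = 109 / 2.24532 = 48.5454 J/mm^3


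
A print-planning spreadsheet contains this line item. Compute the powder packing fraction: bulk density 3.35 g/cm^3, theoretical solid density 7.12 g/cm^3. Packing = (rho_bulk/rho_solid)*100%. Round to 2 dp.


Packing = (3.35/7.12)*100 = 47.05 %


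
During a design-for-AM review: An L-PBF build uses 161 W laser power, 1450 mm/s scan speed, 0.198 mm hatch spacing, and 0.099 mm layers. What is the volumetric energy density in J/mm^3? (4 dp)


E = 161 / (1450*0.198*0.099) = 5.6644 J/mm^3


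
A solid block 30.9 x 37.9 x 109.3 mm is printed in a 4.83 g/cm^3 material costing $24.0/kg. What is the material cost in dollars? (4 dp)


V = 30.9 * 37.9 * 109.3 = 128002.323 mm^3 = 128.002323 cm^3
Mass = 128.002323 * 4.83 / 1000 = 0.61825122 kg
Cost = 0.61825122 * 24.0 = 14.838 $


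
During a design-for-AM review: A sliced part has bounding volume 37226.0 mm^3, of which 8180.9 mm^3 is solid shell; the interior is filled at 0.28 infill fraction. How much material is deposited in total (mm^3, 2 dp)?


V_infill = (37226.0 - 8180.9) * 0.28 = 8132.63
V_total = 8180.9 + 8132.63 = 16313.53 mm^3


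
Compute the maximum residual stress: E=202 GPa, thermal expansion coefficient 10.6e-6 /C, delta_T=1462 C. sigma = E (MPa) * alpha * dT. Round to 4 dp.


sigma = 202*1000 * 10.6e-6 * 1462 = 3130.4344 MPa


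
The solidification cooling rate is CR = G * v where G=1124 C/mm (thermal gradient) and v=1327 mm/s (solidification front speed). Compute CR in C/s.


CR = 1124 * 1327 = 1491548 C/s


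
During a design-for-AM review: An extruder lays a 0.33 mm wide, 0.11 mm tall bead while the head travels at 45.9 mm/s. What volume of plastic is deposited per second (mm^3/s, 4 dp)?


Rate = 0.33 * 0.11 * 45.9 = 1.6662 mm^3/s


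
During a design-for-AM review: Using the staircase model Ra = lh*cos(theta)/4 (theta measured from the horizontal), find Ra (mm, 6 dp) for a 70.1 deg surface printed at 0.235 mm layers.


Ra = 0.235 * cos(70.1) / 4 = 0.019997 mm


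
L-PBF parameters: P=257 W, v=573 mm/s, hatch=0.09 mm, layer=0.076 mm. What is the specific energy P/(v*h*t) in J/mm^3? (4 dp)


Build rate = 573 * 0.09 * 0.076 = 3.91932 mm^3/s
SE = 257 / 3.91932 = 65.5726 J/mm^3


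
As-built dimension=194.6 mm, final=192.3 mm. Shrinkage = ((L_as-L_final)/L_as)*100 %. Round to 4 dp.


Shrinkage = ((194.6-192.3)/194.6)*100 = 1.1819 %


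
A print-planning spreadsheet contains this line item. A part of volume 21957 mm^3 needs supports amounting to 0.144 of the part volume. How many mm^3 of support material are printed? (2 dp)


V_support = 21957 * 0.144 = 3161.81 mm^3


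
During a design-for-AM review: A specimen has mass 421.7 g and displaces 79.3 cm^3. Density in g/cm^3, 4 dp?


rho = 421.7 / 79.3 = 5.3178 g/cm^3


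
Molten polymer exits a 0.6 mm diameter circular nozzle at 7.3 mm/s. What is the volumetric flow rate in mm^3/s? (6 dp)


A = pi*(0.6/2)^2 = 0.28274334 mm^2
Q = 0.28274334 * 7.3 = 2.064026 mm^3/s


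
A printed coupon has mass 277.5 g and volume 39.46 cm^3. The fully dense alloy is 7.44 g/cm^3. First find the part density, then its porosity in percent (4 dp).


rho_part = 277.5 / 39.46 = 7.03243791 g/cm^3
Porosity = (1 - 7.03243791/7.44)*100 = 5.478 %


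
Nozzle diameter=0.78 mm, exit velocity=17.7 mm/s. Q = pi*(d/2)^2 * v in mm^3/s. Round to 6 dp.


A = pi*(0.78/2)^2 = 0.47783624 mm^2
Q = 0.47783624 * 17.7 = 8.457701 mm^3/s


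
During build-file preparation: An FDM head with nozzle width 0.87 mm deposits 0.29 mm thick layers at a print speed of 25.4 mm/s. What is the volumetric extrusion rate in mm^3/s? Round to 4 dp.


Rate = 0.87 * 0.29 * 25.4 = 6.4084 mm^3/s


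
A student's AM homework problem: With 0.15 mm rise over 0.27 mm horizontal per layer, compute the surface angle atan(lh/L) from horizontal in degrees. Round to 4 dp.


angle = atan(0.15/0.27) = 29.0546 degrees


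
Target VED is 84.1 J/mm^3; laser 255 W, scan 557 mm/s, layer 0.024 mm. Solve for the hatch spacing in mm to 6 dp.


h = 255 / (84.1*557*0.024) = 0.226818 mm


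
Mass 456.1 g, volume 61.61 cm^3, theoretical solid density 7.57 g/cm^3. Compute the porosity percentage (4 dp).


rho_part = 456.1 / 61.61 = 7.40301899 g/cm^3
Porosity = (1 - 7.40301899/7.57)*100 = 2.2058 %


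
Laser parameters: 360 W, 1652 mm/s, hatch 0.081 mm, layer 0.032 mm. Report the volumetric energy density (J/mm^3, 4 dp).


E = 360 / (1652*0.081*0.032) = 84.0732 J/mm^3


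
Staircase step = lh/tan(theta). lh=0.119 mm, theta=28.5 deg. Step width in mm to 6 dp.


step = 0.119 / tan(28.5) = 0.219171 mm


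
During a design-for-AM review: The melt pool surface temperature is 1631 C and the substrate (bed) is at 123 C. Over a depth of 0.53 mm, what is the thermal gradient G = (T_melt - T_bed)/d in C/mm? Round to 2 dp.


G = (1631-123)/0.53 = 2845.28 C/mm


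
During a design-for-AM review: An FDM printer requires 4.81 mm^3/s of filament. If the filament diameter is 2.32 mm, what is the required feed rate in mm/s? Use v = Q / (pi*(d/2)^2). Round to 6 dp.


A = pi*(2.32/2)^2 = 4.227327
v = 4.81 / 4.227327 = 1.137835 mm/s


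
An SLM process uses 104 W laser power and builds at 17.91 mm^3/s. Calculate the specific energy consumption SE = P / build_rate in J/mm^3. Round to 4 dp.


SE = 104 / 17.91 = 5.8068 J/mm^3


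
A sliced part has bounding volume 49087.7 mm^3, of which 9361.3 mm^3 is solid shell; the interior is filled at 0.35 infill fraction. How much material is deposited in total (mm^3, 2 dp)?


V_infill = (49087.7 - 9361.3) * 0.35 = 13904.24
V_total = 9361.3 + 13904.24 = 23265.54 mm^3


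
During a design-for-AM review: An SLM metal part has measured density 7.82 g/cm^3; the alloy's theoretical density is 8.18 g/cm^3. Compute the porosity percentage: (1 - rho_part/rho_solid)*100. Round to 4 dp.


Porosity = (1-7.82/8.18)*100 = 4.401 %


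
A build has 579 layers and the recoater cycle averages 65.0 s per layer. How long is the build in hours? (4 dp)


t = 579 * 65.0 / 3600 = 10.4542 hrs


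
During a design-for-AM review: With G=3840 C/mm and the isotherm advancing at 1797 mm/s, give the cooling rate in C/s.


CR = 3840 * 1797 = 6900480 C/s


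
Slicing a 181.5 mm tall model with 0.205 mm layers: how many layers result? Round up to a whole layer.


Layers = ceil(181.5/0.205) = 886


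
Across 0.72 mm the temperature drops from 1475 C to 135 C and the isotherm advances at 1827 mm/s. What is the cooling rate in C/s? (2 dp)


G = (1475-135)/0.72 = 1861.11111111 C/mm
CR = 1861.11111111 * 1827 = 3400250.0 C/s


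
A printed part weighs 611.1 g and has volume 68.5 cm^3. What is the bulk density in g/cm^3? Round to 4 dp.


rho = 611.1 / 68.5 = 8.9212 g/cm^3


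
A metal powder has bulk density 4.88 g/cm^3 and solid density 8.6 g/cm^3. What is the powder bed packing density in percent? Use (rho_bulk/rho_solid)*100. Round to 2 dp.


Packing = (4.88/8.6)*100 = 56.74 %


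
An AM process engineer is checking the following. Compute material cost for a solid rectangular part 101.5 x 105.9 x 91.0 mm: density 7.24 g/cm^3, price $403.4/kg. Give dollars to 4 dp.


V = 101.5 * 105.9 * 91.0 = 978145.35 mm^3 = 978.14535 cm^3
Mass = 978.14535 * 7.24 / 1000 = 7.08177233 kg
Cost = 7.08177233 * 403.4 = 2856.787 $


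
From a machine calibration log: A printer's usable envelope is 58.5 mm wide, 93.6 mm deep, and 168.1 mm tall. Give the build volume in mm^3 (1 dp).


V = 58.5 * 93.6 * 168.1 = 920448.4 mm^3


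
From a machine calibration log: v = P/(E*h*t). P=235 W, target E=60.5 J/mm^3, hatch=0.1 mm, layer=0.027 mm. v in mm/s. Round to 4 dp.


v = 235 / (60.5*0.1*0.027) = 1438.6287 mm/s


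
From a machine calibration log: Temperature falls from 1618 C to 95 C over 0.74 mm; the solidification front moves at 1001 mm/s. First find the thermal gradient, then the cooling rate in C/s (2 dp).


G = (1618-95)/0.74 = 2058.10810811 C/mm
CR = 2058.10810811 * 1001 = 2060166.22 C/s


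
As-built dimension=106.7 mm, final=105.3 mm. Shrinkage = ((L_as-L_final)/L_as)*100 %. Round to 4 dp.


Shrinkage = ((106.7-105.3)/106.7)*100 = 1.3121 %


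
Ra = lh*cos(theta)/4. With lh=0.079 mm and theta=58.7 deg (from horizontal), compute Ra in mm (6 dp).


Ra = 0.079 * cos(58.7) / 4 = 0.010261 mm


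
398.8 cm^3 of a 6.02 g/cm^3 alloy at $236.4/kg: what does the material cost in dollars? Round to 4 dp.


Mass = 398.8*6.02/1000 = 2.400776 kg
Cost = 2.400776 * 236.4 = 567.5434 $


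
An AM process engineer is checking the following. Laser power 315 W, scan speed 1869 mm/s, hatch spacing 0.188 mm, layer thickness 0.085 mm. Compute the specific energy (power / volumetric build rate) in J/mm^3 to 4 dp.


Build rate = 1869 * 0.188 * 0.085 = 29.86662 mm^3/s
SE = 315 / 29.86662 = 10.5469 J/mm^3


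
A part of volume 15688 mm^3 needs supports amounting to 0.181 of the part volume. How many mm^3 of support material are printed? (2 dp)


V_support = 15688 * 0.181 = 2839.53 mm^3


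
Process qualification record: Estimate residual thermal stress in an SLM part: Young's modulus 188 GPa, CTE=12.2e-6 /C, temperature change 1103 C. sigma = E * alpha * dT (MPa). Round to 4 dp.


sigma = 188*1000 * 12.2e-6 * 1103 = 2529.8408 MPa


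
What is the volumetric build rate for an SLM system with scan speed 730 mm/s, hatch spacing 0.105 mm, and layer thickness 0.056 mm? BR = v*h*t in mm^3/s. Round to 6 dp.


Rate = 730 * 0.105 * 0.056 = 4.2924 mm^3/s


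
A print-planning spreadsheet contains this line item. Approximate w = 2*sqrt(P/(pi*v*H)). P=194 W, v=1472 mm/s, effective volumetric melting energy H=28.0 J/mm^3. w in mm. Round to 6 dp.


w = 2*sqrt(194/(pi*1472*28.0)) = 0.077415 mm


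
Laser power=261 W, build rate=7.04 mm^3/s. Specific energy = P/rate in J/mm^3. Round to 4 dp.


SE = 261 / 7.04 = 37.0739 J/mm^3


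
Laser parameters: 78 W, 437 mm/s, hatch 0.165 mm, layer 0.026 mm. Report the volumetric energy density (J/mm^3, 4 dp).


E = 78 / (437*0.165*0.026) = 41.606 J/mm^3


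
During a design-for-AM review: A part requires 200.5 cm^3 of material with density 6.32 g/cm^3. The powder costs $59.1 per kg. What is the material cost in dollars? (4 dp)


Mass = 200.5*6.32/1000 = 1.26716 kg
Cost = 1.26716 * 59.1 = 74.8892 $


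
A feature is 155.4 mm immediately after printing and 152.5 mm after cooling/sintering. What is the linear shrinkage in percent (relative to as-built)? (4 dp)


Shrinkage = ((155.4-152.5)/155.4)*100 = 1.8662 %


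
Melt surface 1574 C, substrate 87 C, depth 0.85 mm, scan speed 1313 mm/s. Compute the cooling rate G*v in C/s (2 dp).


G = (1574-87)/0.85 = 1749.41176471 C/mm
CR = 1749.41176471 * 1313 = 2296977.65 C/s


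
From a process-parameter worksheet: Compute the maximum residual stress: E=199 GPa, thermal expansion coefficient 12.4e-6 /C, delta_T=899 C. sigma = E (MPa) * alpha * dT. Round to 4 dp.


sigma = 199*1000 * 12.4e-6 * 899 = 2218.3724 MPa


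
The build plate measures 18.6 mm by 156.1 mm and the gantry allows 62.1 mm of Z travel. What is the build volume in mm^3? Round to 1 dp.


V = 18.6 * 156.1 * 62.1 = 180304.9 mm^3


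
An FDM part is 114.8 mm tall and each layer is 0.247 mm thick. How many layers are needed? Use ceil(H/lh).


Layers = ceil(114.8/0.247) = 465


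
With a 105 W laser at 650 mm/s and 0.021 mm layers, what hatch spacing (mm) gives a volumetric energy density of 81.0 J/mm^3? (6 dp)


h = 105 / (81.0*650*0.021) = 0.094967 mm


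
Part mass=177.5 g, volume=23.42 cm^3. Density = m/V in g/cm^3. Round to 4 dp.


rho = 177.5 / 23.42 = 7.579 g/cm^3


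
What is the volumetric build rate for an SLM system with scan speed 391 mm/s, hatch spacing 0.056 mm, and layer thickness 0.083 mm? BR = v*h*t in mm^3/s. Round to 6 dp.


Rate = 391 * 0.056 * 0.083 = 1.817368 mm^3/s


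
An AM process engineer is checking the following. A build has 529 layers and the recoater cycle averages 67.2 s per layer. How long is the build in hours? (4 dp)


t = 529 * 67.2 / 3600 = 9.8747 hrs


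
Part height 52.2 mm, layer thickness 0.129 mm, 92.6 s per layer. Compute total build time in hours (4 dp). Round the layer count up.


Layers = ceil(52.2/0.129) = 405
t = 405 * 92.6 / 3600 = 10.4175 hrs


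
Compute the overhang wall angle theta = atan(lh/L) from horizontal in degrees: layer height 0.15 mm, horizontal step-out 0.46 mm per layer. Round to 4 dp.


angle = atan(0.15/0.46) = 18.0605 degrees


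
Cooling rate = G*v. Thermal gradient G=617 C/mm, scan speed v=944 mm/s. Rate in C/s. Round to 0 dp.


CR = 617 * 944 = 582448 C/s


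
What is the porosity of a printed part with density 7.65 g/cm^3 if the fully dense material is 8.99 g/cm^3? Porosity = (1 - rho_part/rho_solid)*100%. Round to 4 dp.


Porosity = (1-7.65/8.99)*100 = 14.9055 %


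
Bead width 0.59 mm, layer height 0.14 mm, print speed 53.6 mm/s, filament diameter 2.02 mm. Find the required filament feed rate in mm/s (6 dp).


Q = 0.59 * 0.14 * 53.6 = 4.42736 mm^3/s
A_fil = pi*(2.02/2)^2 = 3.20473867 mm^2
v_feed = 4.42736 / 3.20473867 = 1.381504 mm/s


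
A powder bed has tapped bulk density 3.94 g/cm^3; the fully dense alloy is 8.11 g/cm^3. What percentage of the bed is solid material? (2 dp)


Packing = (3.94/8.11)*100 = 48.58 %


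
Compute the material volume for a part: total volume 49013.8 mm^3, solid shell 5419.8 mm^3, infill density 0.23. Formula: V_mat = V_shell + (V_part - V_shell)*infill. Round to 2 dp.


V_infill = (49013.8 - 5419.8) * 0.23 = 10026.62
V_total = 5419.8 + 10026.62 = 15446.42 mm^3


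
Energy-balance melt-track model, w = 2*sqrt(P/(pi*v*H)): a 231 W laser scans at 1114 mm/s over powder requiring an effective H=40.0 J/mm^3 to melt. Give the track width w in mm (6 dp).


w = 2*sqrt(231/(pi*1114*40.0)) = 0.081243 mm


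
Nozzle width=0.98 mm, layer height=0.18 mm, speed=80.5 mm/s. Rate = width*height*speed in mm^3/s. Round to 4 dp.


Rate = 0.98 * 0.18 * 80.5 = 14.2002 mm^3/s


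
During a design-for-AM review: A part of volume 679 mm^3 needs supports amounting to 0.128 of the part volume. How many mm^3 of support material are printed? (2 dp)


V_support = 679 * 0.128 = 86.91 mm^3


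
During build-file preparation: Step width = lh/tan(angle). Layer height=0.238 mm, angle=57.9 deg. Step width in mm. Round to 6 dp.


step = 0.238 / tan(57.9) = 0.149297 mm


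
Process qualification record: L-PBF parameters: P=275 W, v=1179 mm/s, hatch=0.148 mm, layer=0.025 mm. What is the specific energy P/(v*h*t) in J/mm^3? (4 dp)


Build rate = 1179 * 0.148 * 0.025 = 4.3623 mm^3/s
SE = 275 / 4.3623 = 63.0401 J/mm^3


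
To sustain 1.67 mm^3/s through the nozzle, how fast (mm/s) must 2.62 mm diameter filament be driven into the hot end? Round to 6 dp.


A = pi*(2.62/2)^2 = 5.391287
v = 1.67 / 5.391287 = 0.309759 mm/s


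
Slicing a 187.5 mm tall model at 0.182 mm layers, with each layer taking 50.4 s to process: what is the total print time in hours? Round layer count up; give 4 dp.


Layers = ceil(187.5/0.182) = 1031
t = 1031 * 50.4 / 3600 = 14.434 hrs


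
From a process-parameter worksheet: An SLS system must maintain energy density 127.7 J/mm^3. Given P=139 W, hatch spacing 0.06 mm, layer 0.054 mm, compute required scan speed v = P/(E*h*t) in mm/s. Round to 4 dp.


v = 139 / (127.7*0.06*0.054) = 335.9533 mm/s


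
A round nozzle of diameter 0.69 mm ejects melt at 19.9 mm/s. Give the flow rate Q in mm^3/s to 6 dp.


A = pi*(0.69/2)^2 = 0.37392807 mm^2
Q = 0.37392807 * 19.9 = 7.441169 mm^3/s


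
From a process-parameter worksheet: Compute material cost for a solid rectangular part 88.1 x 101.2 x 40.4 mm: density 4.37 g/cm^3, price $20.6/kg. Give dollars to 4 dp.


V = 88.1 * 101.2 * 40.4 = 360195.088 mm^3 = 360.195088 cm^3
Mass = 360.195088 * 4.37 / 1000 = 1.57405253 kg
Cost = 1.57405253 * 20.6 = 32.4255 $


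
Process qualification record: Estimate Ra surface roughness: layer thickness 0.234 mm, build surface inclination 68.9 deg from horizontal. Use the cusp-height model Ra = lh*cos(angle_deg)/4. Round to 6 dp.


Ra = 0.234 * cos(68.9) / 4 = 0.02106 mm


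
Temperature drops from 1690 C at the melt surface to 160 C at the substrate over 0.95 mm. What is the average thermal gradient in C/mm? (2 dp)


G = (1690-160)/0.95 = 1610.53 C/mm


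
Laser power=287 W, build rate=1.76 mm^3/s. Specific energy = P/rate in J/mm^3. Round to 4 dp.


SE = 287 / 1.76 = 163.0682 J/mm^3


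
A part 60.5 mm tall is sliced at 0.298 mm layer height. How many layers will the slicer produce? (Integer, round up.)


Layers = ceil(60.5/0.298) = 204


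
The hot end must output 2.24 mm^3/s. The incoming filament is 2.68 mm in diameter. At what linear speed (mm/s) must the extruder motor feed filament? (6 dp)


A = pi*(2.68/2)^2 = 5.641044
v = 2.24 / 5.641044 = 0.39709 mm/s


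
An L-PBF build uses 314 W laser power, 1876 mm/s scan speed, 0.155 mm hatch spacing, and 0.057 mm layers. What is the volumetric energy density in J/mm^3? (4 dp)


E = 314 / (1876*0.155*0.057) = 18.9448 J/mm^3


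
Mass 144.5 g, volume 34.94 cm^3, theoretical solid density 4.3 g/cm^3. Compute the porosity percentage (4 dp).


rho_part = 144.5 / 34.94 = 4.13566113 g/cm^3
Porosity = (1 - 4.13566113/4.3)*100 = 3.8218 %


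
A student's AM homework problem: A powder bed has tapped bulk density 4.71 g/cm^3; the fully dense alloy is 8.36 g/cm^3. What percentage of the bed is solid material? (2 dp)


Packing = (4.71/8.36)*100 = 56.34 %


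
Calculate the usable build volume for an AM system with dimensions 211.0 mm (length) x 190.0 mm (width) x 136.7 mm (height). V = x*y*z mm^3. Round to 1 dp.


V = 211.0 * 190.0 * 136.7 = 5480303.0 mm^3


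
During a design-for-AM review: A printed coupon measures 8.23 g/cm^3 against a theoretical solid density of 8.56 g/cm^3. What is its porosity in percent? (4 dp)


Porosity = (1-8.23/8.56)*100 = 3.8551 %


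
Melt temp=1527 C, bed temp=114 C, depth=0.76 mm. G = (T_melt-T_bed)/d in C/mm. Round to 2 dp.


G = (1527-114)/0.76 = 1859.21 C/mm


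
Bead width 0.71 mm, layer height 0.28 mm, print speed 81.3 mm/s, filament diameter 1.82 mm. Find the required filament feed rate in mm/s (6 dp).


Q = 0.71 * 0.28 * 81.3 = 16.16244 mm^3/s
A_fil = pi*(1.82/2)^2 = 2.60155288 mm^2
v_feed = 16.16244 / 2.60155288 = 6.212613 mm/s


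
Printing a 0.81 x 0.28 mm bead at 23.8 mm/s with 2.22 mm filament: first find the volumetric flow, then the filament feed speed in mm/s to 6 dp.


Q = 0.81 * 0.28 * 23.8 = 5.39784 mm^3/s
A_fil = pi*(2.22/2)^2 = 3.87075631 mm^2
v_feed = 5.39784 / 3.87075631 = 1.394518 mm/s


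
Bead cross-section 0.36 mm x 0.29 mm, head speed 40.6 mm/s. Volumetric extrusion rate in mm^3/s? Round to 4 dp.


Rate = 0.36 * 0.29 * 40.6 = 4.2386 mm^3/s


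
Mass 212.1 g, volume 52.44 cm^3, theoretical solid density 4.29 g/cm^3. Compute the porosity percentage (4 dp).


rho_part = 212.1 / 52.44 = 4.04462243 g/cm^3
Porosity = (1 - 4.04462243/4.29)*100 = 5.7198 %


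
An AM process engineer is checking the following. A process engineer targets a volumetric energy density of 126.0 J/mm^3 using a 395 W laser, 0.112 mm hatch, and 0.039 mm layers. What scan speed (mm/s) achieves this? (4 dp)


v = 395 / (126.0*0.112*0.039) = 717.7016 mm/s


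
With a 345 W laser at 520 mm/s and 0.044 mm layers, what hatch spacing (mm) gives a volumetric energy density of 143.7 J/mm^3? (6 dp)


h = 345 / (143.7*520*0.044) = 0.104932 mm


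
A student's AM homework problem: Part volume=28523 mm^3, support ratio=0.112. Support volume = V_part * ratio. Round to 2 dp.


V_support = 28523 * 0.112 = 3194.58 mm^3
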